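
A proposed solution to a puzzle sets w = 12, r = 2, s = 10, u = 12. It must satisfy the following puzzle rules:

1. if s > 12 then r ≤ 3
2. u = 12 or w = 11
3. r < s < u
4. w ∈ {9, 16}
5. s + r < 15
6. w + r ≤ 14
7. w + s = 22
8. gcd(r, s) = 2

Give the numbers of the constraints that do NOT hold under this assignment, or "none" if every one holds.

Constraint 4 is violated.

1. s = 10, not > 12; antecedent false, conditional vacuously true — OK.
2. u = 12 = 12 (first disjunct) — OK.
3. values 2 < 10 < 12 — OK.
4. w = 12 is not in {9, 16} — violated.
5. s + r = 10 + 2 = 12; 12 < 15 — OK.
6. w + r = 12 + 2 = 14; 14 ≤ 14 — OK.
7. w + s = 12 + 10 = 22 — OK.
8. gcd(2, 10) = 2 — OK.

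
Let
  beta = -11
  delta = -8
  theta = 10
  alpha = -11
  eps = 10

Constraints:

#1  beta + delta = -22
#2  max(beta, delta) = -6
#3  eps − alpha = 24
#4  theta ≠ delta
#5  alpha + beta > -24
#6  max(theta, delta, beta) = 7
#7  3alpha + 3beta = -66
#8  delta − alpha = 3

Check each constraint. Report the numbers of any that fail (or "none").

#1 beta + delta = -11 + (-8) = -19, not -22 — violated.
#2 max(-11, -8) = -8, not -6 — violated.
#3 eps − alpha = 10 − (-11) = 21, not 24 — violated.
#4 theta = 10, delta = -8; distinct — satisfied.
#5 alpha + beta = -11 + (-11) = -22; -22 > -24 — satisfied.
#6 max(10, -8, -11) = 10, not 7 — violated.
#7 3alpha + 3beta = 3(-11) + 3(-11) = -66 — satisfied.
#8 delta − alpha = -8 − (-11) = 3 — satisfied.

Constraints 1, 2, 3, 6 are violated.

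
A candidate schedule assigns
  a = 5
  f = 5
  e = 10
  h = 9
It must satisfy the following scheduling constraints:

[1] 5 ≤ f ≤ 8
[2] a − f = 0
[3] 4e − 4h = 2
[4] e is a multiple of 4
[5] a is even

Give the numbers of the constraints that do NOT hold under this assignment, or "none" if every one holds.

Constraints 3, 4, and 5 are violated.

[1] f = 5 lies in [5, 8] — holds.
[2] a − f = 5 − 5 = 0 — holds.
[3] 4e − 4h = 4(10) − 4(9) = 4, not 2 — fails.
[4] 10 = 4×2 + 2, so 4 does not divide 10 — fails.
[5] a = 5 is odd — fails.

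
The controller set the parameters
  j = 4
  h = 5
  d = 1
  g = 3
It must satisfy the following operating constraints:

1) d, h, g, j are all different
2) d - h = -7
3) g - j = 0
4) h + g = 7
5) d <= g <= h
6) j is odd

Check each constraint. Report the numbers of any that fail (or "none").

The assignment fails constraints 2, 3, 4, 6.

1) values 1, 5, 3, 4 are pairwise distinct — holds.
2) d - h = 1 - 5 = -4, not -7 — fails.
3) g - j = 3 - 4 = -1, not 0 — fails.
4) h + g = 5 + 3 = 8, not 7 — fails.
5) values 1 <= 3 <= 5 — holds.
6) j = 4 is even — fails.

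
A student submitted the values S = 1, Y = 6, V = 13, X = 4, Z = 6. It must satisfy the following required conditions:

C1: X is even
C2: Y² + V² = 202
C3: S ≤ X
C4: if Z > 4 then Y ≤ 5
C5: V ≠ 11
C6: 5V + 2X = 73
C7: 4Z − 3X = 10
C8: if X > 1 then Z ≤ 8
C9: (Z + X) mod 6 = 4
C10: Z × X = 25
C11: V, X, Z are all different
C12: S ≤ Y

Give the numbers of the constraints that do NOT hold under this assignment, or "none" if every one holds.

Constraints 2, 4, 7, and 10 are violated.

C1: X = 4 is even  ✓
C2: Y² + V² = 6² + 13² = 36 + 169 = 205, not 202  ✗
C3: S = 1, X = 4; 1 ≤ 4  ✓
C4: Z = 6 > 4, so we need Y ≤ 5; but Y = 6 > 5  ✗
C5: V = 13, and 13 ≠ 11  ✓
C6: 5V + 2X = 5(13) + 2(4) = 73  ✓
C7: 4Z − 3X = 4(6) − 3(4) = 12, not 10  ✗
C8: X = 4 > 1, so we need Z ≤ 8; Z = 6 ≤ 8  ✓
C9: Z + X = 10; 10 mod 6 = 4  ✓
C10: Z × X = 6 × 4 = 24, not 25  ✗
C11: values 13, 4, 6 are pairwise distinct  ✓
C12: S = 1, Y = 6; 1 ≤ 6  ✓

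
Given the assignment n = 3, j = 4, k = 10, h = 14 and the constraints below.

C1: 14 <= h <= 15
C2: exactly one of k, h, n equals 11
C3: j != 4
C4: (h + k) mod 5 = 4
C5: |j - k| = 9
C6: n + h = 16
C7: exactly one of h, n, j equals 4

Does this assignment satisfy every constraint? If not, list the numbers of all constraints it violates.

C1: h = 14 lies in [14, 15] — satisfied.
C2: k=10, h=14, n=3; 0 of them equal 11, not exactly one — violated.
C3: j = 4, but 4 is required to differ — violated.
C4: h + k = 24; 24 mod 5 = 4 — satisfied.
C5: |4 - 10| = 6, not 9 — violated.
C6: n + h = 3 + 14 = 17, not 16 — violated.
C7: h=14, n=3, j=4; 1 of them equals 4 — satisfied.

Violated: 2, 3, 5, and 6.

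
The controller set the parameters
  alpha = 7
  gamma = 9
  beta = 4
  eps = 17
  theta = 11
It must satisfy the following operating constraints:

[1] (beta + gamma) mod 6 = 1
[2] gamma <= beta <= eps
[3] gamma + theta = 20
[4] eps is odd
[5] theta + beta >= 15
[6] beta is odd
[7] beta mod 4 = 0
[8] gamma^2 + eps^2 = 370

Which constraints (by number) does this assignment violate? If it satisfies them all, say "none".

Constraints 2, 6 do not hold.

[1] beta + gamma = 13; 13 mod 6 = 1 — holds.
[2] values 9, 4, 17; gamma = 9 is not <= beta = 4 — fails.
[3] gamma + theta = 9 + 11 = 20 — holds.
[4] eps = 17 is odd — holds.
[5] theta + beta = 11 + 4 = 15; 15 ≥ 15 — holds.
[6] beta = 4 is even — fails.
[7] 4 mod 4 = 0 — holds.
[8] gamma^2 + eps^2 = 9^2 + 17^2 = 81 + 289 = 370 — holds.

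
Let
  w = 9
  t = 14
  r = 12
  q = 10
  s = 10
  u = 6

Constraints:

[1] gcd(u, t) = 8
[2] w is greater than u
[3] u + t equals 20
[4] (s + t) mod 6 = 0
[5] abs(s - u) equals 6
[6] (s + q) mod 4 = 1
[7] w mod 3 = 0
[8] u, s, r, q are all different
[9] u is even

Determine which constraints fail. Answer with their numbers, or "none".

No — constraints 1, 5, 6, and 8 are not satisfied.

[1] gcd(6, 14) = 2, not 8 — violated.
[2] w = 9, u = 6; 9 > 6 — satisfied.
[3] u + t = 6 + 14 = 20 — satisfied.
[4] s + t = 24; 24 mod 6 = 0 — satisfied.
[5] abs(10 - 6) = 4, not 6 — violated.
[6] s + q = 20; 20 mod 4 = 0, not 1 — violated.
[7] 9 mod 3 = 0 — satisfied.
[8] s = q = 10, not all different — violated.
[9] u = 6 is even — satisfied.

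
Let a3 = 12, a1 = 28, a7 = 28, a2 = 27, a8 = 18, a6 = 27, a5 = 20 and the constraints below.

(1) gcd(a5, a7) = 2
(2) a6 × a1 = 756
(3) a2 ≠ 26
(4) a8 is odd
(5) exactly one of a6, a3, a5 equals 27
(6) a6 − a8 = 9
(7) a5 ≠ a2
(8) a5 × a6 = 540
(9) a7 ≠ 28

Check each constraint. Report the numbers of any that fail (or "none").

(1) gcd(20, 28) = 4, not 2 — violated.
(2) a6 × a1 = 27 × 28 = 756 — satisfied.
(3) a2 = 27, and 27 ≠ 26 — satisfied.
(4) a8 = 18 is even — violated.
(5) a6=27, a3=12, a5=20; 1 of them equals 27 — satisfied.
(6) a6 − a8 = 27 − 18 = 9 — satisfied.
(7) a5 = 20, a2 = 27; distinct — satisfied.
(8) a5 × a6 = 20 × 27 = 540 — satisfied.
(9) a7 = 28, but 28 is required to differ — violated.

Constraints 1, 4, 9 do not hold.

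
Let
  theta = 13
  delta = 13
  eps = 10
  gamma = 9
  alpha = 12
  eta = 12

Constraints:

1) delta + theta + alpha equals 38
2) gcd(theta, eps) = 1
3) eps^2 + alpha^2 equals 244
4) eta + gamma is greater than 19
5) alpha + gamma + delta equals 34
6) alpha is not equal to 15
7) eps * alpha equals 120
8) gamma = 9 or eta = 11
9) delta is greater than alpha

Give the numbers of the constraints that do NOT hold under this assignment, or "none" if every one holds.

All constraints are satisfied.

1) delta + theta + alpha = 13 + 13 + 12 = 38 — OK.
2) gcd(13, 10) = 1 — OK.
3) eps^2 + alpha^2 = 10^2 + 12^2 = 100 + 144 = 244 — OK.
4) eta + gamma = 12 + 9 = 21; 21 > 19 — OK.
5) alpha + gamma + delta = 12 + 9 + 13 = 34 — OK.
6) alpha = 12, and 12 ≠ 15 — OK.
7) eps * alpha = 10 * 12 = 120 — OK.
8) gamma = 9 = 9 (first disjunct) — OK.
9) delta = 13, alpha = 12; 13 > 12 — OK.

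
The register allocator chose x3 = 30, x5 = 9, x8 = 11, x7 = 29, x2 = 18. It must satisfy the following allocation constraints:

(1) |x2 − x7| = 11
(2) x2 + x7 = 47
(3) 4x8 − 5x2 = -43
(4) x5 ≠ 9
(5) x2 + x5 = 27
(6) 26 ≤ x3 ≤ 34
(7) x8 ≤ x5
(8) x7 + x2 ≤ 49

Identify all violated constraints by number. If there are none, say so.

No — constraints 3, 4, 7 are not satisfied.

(1) |18 − 29| = 11 — OK.
(2) x2 + x7 = 18 + 29 = 47 — OK.
(3) 4x8 − 5x2 = 4(11) − 5(18) = -46, not -43 — violated.
(4) x5 = 9, but 9 is required to differ — violated.
(5) x2 + x5 = 18 + 9 = 27 — OK.
(6) x3 = 30 lies in [26, 34] — OK.
(7) x8 = 11, x5 = 9; 11 > 9 (want ≤) — violated.
(8) x7 + x2 = 29 + 18 = 47; 47 ≤ 49 — OK.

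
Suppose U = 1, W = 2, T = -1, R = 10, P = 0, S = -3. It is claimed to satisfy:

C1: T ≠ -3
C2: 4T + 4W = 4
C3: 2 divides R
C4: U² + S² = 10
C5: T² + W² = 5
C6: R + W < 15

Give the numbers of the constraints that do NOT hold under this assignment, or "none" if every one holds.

C1: T = -1, and -1 ≠ -3 — holds.
C2: 4T + 4W = 4(-1) + 4(2) = 4 — holds.
C3: 10 / 2 = 5, so 2 divides 10 — holds.
C4: U² + S² = 1² + (-3)² = 1 + 9 = 10 — holds.
C5: T² + W² = (-1)² + 2² = 1 + 4 = 5 — holds.
C6: R + W = 10 + 2 = 12; 12 < 15 — holds.

None — every constraint holds.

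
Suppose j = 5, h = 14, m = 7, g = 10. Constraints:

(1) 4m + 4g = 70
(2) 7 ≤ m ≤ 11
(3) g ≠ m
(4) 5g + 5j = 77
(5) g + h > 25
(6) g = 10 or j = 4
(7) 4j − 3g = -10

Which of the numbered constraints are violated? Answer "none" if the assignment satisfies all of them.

No — constraints 1, 4, and 5 are not satisfied.

(1) 4m + 4g = 4(7) + 4(10) = 68, not 70  FAIL
(2) m = 7 lies in [7, 11]  OK
(3) g = 10, m = 7; distinct  OK
(4) 5g + 5j = 5(10) + 5(5) = 75, not 77  FAIL
(5) g + h = 10 + 14 = 24; 24 ≤ 25, bound 25 not met  FAIL
(6) g = 10 = 10 (first disjunct)  OK
(7) 4j − 3g = 4(5) − 3(10) = -10  OK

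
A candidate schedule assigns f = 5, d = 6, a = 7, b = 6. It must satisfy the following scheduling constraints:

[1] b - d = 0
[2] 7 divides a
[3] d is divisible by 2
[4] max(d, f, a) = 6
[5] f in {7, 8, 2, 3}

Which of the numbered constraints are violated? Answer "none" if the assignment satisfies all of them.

[1] b - d = 6 - 6 = 0  OK
[2] 7 / 7 = 1, so 7 divides 7  OK
[3] 6 / 2 = 3, so 2 divides 6  OK
[4] max(6, 5, 7) = 7, not 6  FAIL
[5] f = 5 is not in {7, 8, 2, 3}  FAIL

Constraints 4 and 5 do not hold.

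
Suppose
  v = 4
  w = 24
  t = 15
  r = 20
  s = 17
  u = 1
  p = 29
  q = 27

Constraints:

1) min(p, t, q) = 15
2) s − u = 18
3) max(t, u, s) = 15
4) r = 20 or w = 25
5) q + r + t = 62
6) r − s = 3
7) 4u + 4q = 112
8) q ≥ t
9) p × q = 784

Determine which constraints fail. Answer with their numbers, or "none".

No — constraints 2, 3, and 9 are not satisfied.

1) min(29, 15, 27) = 15 — satisfied.
2) s − u = 17 − 1 = 16, not 18 — violated.
3) max(15, 1, 17) = 17, not 15 — violated.
4) r = 20 = 20 (first disjunct) — satisfied.
5) q + r + t = 27 + 20 + 15 = 62 — satisfied.
6) r − s = 20 − 17 = 3 — satisfied.
7) 4u + 4q = 4(1) + 4(27) = 112 — satisfied.
8) q = 27, t = 15; 27 ≥ 15 — satisfied.
9) p × q = 29 × 27 = 783, not 784 — violated.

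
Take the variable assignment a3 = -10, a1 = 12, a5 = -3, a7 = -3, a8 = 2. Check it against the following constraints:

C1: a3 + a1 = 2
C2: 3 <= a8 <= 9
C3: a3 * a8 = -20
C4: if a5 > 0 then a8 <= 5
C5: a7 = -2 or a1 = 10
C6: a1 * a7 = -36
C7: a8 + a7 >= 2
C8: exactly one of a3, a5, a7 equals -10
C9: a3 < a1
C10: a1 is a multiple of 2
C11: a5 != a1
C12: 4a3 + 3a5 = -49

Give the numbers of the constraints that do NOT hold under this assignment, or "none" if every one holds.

C1: a3 + a1 = -10 + 12 = 2 — satisfied.
C2: a8 = 2 is outside [3, 9] — violated.
C3: a3 * a8 = -10 * 2 = -20 — satisfied.
C4: a5 = -3, not > 0; antecedent false, conditional vacuously true — satisfied.
C5: a7 = -3 ≠ -2 and a1 = 12 ≠ 10; both disjuncts false — violated.
C6: a1 * a7 = 12 * (-3) = -36 — satisfied.
C7: a8 + a7 = 2 + (-3) = -1; -1 < 2, bound 2 not met — violated.
C8: a3=-10, a5=-3, a7=-3; 1 of them equals -10 — satisfied.
C9: a3 = -10, a1 = 12; -10 < 12 — satisfied.
C10: 12 / 2 = 6, so 2 divides 12 — satisfied.
C11: a5 = -3, a1 = 12; distinct — satisfied.
C12: 4a3 + 3a5 = 4(-10) + 3(-3) = -49 — satisfied.

The assignment fails constraints 2, 5, and 7.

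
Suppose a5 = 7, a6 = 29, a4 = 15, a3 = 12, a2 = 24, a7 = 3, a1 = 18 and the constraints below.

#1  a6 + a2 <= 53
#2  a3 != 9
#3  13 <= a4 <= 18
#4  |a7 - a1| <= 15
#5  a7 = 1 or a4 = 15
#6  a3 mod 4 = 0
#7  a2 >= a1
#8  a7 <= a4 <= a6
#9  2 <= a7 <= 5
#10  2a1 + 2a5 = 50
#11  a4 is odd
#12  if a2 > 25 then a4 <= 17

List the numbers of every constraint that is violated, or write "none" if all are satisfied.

The assignment satisfies every constraint.

#1 a6 + a2 = 29 + 24 = 53; 53 ≤ 53 — holds.
#2 a3 = 12, and 12 ≠ 9 — holds.
#3 a4 = 15 lies in [13, 18] — holds.
#4 |3 - 18| = 15; 15 ≤ 15 — holds.
#5 a7 = 3 ≠ 1, but a4 = 15 = 15 (second disjunct) — holds.
#6 12 mod 4 = 0 — holds.
#7 a2 = 24, a1 = 18; 24 ≥ 18 — holds.
#8 values 3 <= 15 <= 29 — holds.
#9 a7 = 3 lies in [2, 5] — holds.
#10 2a1 + 2a5 = 2(18) + 2(7) = 50 — holds.
#11 a4 = 15 is odd — holds.
#12 a2 = 24, not > 25; antecedent false, conditional vacuously true — holds.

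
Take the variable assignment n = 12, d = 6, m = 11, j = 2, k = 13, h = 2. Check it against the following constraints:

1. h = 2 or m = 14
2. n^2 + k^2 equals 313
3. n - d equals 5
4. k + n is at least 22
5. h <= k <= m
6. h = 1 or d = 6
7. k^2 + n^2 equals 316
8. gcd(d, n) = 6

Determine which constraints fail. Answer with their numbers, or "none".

Violated: 3, 5, 7.

1. h = 2 = 2 (first disjunct)  ✔
2. n^2 + k^2 = 12^2 + 13^2 = 144 + 169 = 313  ✔
3. n - d = 12 - 6 = 6, not 5  ✘
4. k + n = 13 + 12 = 25; 25 ≥ 22  ✔
5. values 2, 13, 11; k = 13 is not <= m = 11  ✘
6. h = 2 ≠ 1, but d = 6 = 6 (second disjunct)  ✔
7. k^2 + n^2 = 13^2 + 12^2 = 169 + 144 = 313, not 316  ✘
8. gcd(6, 12) = 6  ✔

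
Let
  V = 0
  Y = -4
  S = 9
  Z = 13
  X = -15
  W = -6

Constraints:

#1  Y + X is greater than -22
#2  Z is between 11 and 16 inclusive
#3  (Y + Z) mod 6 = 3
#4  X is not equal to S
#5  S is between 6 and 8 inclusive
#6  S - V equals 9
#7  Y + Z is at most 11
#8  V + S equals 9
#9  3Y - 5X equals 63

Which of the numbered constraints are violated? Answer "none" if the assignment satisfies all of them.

The assignment fails constraint 5.

#1 Y + X = -4 + (-15) = -19; -19 > -22 — holds.
#2 Z = 13 lies in [11, 16] — holds.
#3 Y + Z = 9; 9 mod 6 = 3 — holds.
#4 X = -15, S = 9; distinct — holds.
#5 S = 9 is outside [6, 8] — fails.
#6 S - V = 9 - 0 = 9 — holds.
#7 Y + Z = -4 + 13 = 9; 9 ≤ 11 — holds.
#8 V + S = 0 + 9 = 9 — holds.
#9 3Y - 5X = 3(-4) - 5(-15) = 63 — holds.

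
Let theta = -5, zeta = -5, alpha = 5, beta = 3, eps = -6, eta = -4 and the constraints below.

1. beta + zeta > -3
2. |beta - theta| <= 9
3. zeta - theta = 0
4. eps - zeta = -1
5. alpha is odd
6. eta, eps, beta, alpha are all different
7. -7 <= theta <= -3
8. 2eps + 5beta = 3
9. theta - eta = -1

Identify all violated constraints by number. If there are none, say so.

1. beta + zeta = 3 + (-5) = -2; -2 > -3  holds
2. |3 - (-5)| = 8; 8 ≤ 9  holds
3. zeta - theta = -5 - (-5) = 0  holds
4. eps - zeta = -6 - (-5) = -1  holds
5. alpha = 5 is odd  holds
6. values -4, -6, 3, 5 are pairwise distinct  holds
7. theta = -5 lies in [-7, -3]  holds
8. 2eps + 5beta = 2(-6) + 5(3) = 3  holds
9. theta - eta = -5 - (-4) = -1  holds

Yes — all constraints hold.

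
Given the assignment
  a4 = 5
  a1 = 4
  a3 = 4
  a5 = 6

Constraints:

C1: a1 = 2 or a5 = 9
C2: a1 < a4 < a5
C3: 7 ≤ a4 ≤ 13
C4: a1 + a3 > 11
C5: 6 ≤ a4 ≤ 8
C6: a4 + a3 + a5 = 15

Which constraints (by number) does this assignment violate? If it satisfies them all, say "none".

Violated: 1, 3, 4, 5.

C1: a1 = 4 ≠ 2 and a5 = 6 ≠ 9; both disjuncts false — violated.
C2: values 4 < 5 < 6 — OK.
C3: a4 = 5 is outside [7, 13] — violated.
C4: a1 + a3 = 4 + 4 = 8; 8 ≤ 11, bound 11 not met — violated.
C5: a4 = 5 is outside [6, 8] — violated.
C6: a4 + a3 + a5 = 5 + 4 + 6 = 15 — OK.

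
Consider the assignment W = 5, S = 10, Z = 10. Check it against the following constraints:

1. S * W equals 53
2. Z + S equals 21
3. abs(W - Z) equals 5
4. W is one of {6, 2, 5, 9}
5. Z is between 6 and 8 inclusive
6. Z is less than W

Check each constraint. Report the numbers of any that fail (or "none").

1. S * W = 10 * 5 = 50, not 53 — violated.
2. Z + S = 10 + 10 = 20, not 21 — violated.
3. abs(5 - 10) = 5 — satisfied.
4. W = 5 is in {6, 2, 5, 9} — satisfied.
5. Z = 10 is outside [6, 8] — violated.
6. Z = 10, W = 5; 10 ≥ 5 (want <) — violated.

The assignment fails constraints 1, 2, 5, 6.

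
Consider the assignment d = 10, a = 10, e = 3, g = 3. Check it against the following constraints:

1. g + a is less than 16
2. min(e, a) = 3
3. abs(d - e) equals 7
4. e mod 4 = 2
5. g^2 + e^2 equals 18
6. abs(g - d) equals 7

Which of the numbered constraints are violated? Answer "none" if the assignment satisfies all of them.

1. g + a = 3 + 10 = 13; 13 < 16 — satisfied.
2. min(3, 10) = 3 — satisfied.
3. abs(10 - 3) = 7 — satisfied.
4. 3 mod 4 = 3, not 2 — violated.
5. g^2 + e^2 = 3^2 + 3^2 = 9 + 9 = 18 — satisfied.
6. abs(3 - 10) = 7 — satisfied.

Constraint 4 does not hold.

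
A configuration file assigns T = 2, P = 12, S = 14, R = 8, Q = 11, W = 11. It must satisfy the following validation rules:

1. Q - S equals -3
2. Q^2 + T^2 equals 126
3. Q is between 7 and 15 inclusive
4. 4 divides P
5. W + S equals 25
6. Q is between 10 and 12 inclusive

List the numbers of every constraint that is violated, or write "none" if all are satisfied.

The assignment fails constraint 2.

1. Q - S = 11 - 14 = -3  ✔
2. Q^2 + T^2 = 11^2 + 2^2 = 121 + 4 = 125, not 126  ✘
3. Q = 11 lies in [7, 15]  ✔
4. 12 / 4 = 3, so 4 divides 12  ✔
5. W + S = 11 + 14 = 25  ✔
6. Q = 11 lies in [10, 12]  ✔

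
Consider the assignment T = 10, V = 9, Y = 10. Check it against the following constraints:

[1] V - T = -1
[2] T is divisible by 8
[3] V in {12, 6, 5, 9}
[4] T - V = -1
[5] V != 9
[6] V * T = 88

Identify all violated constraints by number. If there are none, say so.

[1] V - T = 9 - 10 = -1  yes
[2] 10 = 8*1 + 2, so 8 does not divide 10  no
[3] V = 9 is in {12, 6, 5, 9}  yes
[4] T - V = 10 - 9 = 1, not -1  no
[5] V = 9, but 9 is required to differ  no
[6] V * T = 9 * 10 = 90, not 88  no

The assignment fails constraints 2, 4, 5, and 6.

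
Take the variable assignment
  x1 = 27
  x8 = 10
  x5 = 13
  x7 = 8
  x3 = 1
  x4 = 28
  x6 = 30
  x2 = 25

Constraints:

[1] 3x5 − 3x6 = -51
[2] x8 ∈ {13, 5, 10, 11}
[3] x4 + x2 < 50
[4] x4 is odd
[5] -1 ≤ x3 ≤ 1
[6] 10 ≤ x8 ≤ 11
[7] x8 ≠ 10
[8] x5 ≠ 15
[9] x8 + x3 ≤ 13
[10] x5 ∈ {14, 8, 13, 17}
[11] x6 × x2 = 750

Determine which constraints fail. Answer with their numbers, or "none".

Constraints 3, 4, 7 do not hold.

[1] 3x5 − 3x6 = 3(13) − 3(30) = -51 — OK.
[2] x8 = 10 is in {13, 5, 10, 11} — OK.
[3] x4 + x2 = 28 + 25 = 53; 53 ≥ 50, bound 50 not met — violated.
[4] x4 = 28 is even — violated.
[5] x3 = 1 lies in [-1, 1] — OK.
[6] x8 = 10 lies in [10, 11] — OK.
[7] x8 = 10, but 10 is required to differ — violated.
[8] x5 = 13, and 13 ≠ 15 — OK.
[9] x8 + x3 = 10 + 1 = 11; 11 ≤ 13 — OK.
[10] x5 = 13 is in {14, 8, 13, 17} — OK.
[11] x6 × x2 = 30 × 25 = 750 — OK.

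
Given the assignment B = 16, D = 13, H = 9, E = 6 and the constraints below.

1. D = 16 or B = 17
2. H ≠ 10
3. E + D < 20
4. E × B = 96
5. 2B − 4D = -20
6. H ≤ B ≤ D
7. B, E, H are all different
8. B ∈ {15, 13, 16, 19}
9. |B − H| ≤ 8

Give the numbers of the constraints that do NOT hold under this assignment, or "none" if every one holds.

No — constraints 1 and 6 are not satisfied.

1. D = 13 ≠ 16 and B = 16 ≠ 17; both disjuncts false  ✗
2. H = 9, and 9 ≠ 10  ✓
3. E + D = 6 + 13 = 19; 19 < 20  ✓
4. E × B = 6 × 16 = 96  ✓
5. 2B − 4D = 2(16) − 4(13) = -20  ✓
6. values 9, 16, 13; B = 16 is not ≤ D = 13  ✗
7. values 16, 6, 9 are pairwise distinct  ✓
8. B = 16 is in {15, 13, 16, 19}  ✓
9. |16 − 9| = 7; 7 ≤ 8  ✓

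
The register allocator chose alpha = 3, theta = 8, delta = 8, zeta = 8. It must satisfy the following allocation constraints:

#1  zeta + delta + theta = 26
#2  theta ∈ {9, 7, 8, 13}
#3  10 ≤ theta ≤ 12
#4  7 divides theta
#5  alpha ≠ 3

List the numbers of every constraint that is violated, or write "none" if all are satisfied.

#1 zeta + delta + theta = 8 + 8 + 8 = 24, not 26  no
#2 theta = 8 is in {9, 7, 8, 13}  yes
#3 theta = 8 is outside [10, 12]  no
#4 8 = 7×1 + 1, so 7 does not divide 8  no
#5 alpha = 3, but 3 is required to differ  no

Violated: 1, 3, 4, and 5.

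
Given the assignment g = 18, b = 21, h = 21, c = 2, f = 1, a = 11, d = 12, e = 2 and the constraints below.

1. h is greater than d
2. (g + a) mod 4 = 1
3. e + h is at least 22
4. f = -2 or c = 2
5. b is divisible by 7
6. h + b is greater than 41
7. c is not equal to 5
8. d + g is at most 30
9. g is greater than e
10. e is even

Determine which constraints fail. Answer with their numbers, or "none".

None — every constraint holds.

1. h = 21, d = 12; 21 > 12  ✔
2. g + a = 29; 29 mod 4 = 1  ✔
3. e + h = 2 + 21 = 23; 23 ≥ 22  ✔
4. f = 1 ≠ -2, but c = 2 = 2 (second disjunct)  ✔
5. 21 / 7 = 3, so 7 divides 21  ✔
6. h + b = 21 + 21 = 42; 42 > 41  ✔
7. c = 2, and 2 ≠ 5  ✔
8. d + g = 12 + 18 = 30; 30 ≤ 30  ✔
9. g = 18, e = 2; 18 > 2  ✔
10. e = 2 is even  ✔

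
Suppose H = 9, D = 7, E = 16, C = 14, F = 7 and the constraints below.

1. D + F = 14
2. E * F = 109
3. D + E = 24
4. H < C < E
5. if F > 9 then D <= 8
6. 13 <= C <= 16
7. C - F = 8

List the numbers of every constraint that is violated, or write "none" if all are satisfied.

Constraints 2, 3, and 7 do not hold.

1. D + F = 7 + 7 = 14 — satisfied.
2. E * F = 16 * 7 = 112, not 109 — violated.
3. D + E = 7 + 16 = 23, not 24 — violated.
4. values 9 < 14 < 16 — satisfied.
5. F = 7, not > 9; antecedent false, conditional vacuously true — satisfied.
6. C = 14 lies in [13, 16] — satisfied.
7. C - F = 14 - 7 = 7, not 8 — violated.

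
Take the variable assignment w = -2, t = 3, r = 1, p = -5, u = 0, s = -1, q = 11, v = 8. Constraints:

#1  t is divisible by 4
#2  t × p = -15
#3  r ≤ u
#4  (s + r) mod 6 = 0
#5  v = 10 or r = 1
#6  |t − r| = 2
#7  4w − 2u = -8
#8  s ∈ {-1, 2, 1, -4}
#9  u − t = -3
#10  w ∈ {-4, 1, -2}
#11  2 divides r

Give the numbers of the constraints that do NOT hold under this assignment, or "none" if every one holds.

Constraints 1, 3, and 11 are violated.

#1 3 = 4×0 + 3, so 4 does not divide 3 — fails.
#2 t × p = 3 × (-5) = -15 — holds.
#3 r = 1, u = 0; 1 > 0 (want ≤) — fails.
#4 s + r = 0; 0 mod 6 = 0 — holds.
#5 v = 8 ≠ 10, but r = 1 = 1 (second disjunct) — holds.
#6 |3 − 1| = 2 — holds.
#7 4w − 2u = 4(-2) − 2(0) = -8 — holds.
#8 s = -1 is in {-1, 2, 1, -4} — holds.
#9 u − t = 0 − 3 = -3 — holds.
#10 w = -2 is in {-4, 1, -2} — holds.
#11 1 = 2×0 + 1, so 2 does not divide 1 — fails.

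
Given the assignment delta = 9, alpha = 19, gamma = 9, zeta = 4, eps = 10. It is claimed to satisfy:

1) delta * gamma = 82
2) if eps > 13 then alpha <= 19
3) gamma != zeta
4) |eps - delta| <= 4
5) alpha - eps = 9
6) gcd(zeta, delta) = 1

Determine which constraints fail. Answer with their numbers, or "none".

1) delta * gamma = 9 * 9 = 81, not 82 — violated.
2) eps = 10, not > 13; antecedent false, conditional vacuously true — satisfied.
3) gamma = 9, zeta = 4; distinct — satisfied.
4) |10 - 9| = 1; 1 ≤ 4 — satisfied.
5) alpha - eps = 19 - 10 = 9 — satisfied.
6) gcd(4, 9) = 1 — satisfied.

No — constraint 1 is not satisfied.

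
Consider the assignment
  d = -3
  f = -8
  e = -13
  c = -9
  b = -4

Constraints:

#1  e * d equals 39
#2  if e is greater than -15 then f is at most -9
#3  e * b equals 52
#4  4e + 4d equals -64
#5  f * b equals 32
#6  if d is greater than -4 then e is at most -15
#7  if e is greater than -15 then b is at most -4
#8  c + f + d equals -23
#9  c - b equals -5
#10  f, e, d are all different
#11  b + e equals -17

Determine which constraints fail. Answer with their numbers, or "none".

Violated: 2, 6, and 8.

#1 e * d = -13 * (-3) = 39  ✔
#2 e = -13 > -15, so we need f ≤ -9; but f = -8 > -9  ✘
#3 e * b = -13 * (-4) = 52  ✔
#4 4e + 4d = 4(-13) + 4(-3) = -64  ✔
#5 f * b = -8 * (-4) = 32  ✔
#6 d = -3 > -4, so we need e ≤ -15; but e = -13 > -15  ✘
#7 e = -13 > -15, so we need b ≤ -4; b = -4 ≤ -4  ✔
#8 c + f + d = -9 + (-8) + (-3) = -20, not -23  ✘
#9 c - b = -9 - (-4) = -5  ✔
#10 values -8, -13, -3 are pairwise distinct  ✔
#11 b + e = -4 + (-13) = -17  ✔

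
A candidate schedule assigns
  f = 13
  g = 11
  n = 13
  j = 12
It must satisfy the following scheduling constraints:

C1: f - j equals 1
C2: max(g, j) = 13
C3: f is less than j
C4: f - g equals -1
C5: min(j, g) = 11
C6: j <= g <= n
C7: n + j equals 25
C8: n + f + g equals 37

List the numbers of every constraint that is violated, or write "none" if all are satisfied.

C1: f - j = 13 - 12 = 1 — OK.
C2: max(11, 12) = 12, not 13 — violated.
C3: f = 13, j = 12; 13 ≥ 12 (want <) — violated.
C4: f - g = 13 - 11 = 2, not -1 — violated.
C5: min(12, 11) = 11 — OK.
C6: values 12, 11, 13; j = 12 is not <= g = 11 — violated.
C7: n + j = 13 + 12 = 25 — OK.
C8: n + f + g = 13 + 13 + 11 = 37 — OK.

Violated: 2, 3, 4, and 6.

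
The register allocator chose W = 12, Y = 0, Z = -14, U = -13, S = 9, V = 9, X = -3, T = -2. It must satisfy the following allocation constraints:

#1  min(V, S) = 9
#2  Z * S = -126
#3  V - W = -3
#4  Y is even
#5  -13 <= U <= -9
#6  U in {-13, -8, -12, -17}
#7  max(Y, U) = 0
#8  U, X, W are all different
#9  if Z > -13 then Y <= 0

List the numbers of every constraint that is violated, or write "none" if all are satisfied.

Yes — all constraints hold.

#1 min(9, 9) = 9  yes
#2 Z * S = -14 * 9 = -126  yes
#3 V - W = 9 - 12 = -3  yes
#4 Y = 0 is even  yes
#5 U = -13 lies in [-13, -9]  yes
#6 U = -13 is in {-13, -8, -12, -17}  yes
#7 max(0, -13) = 0  yes
#8 values -13, -3, 12 are pairwise distinct  yes
#9 Z = -14, not > -13; antecedent false, conditional vacuously true  yes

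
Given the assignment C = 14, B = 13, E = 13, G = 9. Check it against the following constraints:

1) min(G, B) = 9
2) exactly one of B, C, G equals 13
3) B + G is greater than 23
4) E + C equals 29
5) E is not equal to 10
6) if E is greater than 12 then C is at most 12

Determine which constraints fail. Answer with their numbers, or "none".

1) min(9, 13) = 9  yes
2) B=13, C=14, G=9; 1 of them equals 13  yes
3) B + G = 13 + 9 = 22; 22 ≤ 23, bound 23 not met  no
4) E + C = 13 + 14 = 27, not 29  no
5) E = 13, and 13 ≠ 10  yes
6) E = 13 > 12, so we need C ≤ 12; but C = 14 > 12  no

No — constraints 3, 4, and 6 are not satisfied.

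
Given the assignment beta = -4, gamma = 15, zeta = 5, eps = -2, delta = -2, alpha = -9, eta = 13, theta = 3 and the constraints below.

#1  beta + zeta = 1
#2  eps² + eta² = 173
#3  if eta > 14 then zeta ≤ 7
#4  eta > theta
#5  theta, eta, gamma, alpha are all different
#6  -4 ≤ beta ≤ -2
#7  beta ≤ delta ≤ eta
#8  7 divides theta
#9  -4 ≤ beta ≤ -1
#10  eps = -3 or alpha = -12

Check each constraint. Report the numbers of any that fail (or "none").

The assignment fails constraints 8 and 10.

#1 beta + zeta = -4 + 5 = 1 — holds.
#2 eps² + eta² = (-2)² + 13² = 4 + 169 = 173 — holds.
#3 eta = 13, not > 14; antecedent false, conditional vacuously true — holds.
#4 eta = 13, theta = 3; 13 > 3 — holds.
#5 values 3, 13, 15, -9 are pairwise distinct — holds.
#6 beta = -4 lies in [-4, -2] — holds.
#7 values -4 ≤ -2 ≤ 13 — holds.
#8 3 = 7×0 + 3, so 7 does not divide 3 — does not hold.
#9 beta = -4 lies in [-4, -1] — holds.
#10 eps = -2 ≠ -3 and alpha = -9 ≠ -12; both disjuncts false — does not hold.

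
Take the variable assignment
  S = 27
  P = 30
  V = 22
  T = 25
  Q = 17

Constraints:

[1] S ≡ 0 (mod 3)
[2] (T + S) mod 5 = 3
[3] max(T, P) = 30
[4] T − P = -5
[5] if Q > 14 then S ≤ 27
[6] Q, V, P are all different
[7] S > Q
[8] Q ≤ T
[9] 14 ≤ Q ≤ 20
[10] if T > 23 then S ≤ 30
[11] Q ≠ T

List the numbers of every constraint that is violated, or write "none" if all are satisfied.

[1] 27 mod 3 = 0 — holds.
[2] T + S = 52; 52 mod 5 = 2, not 3 — fails.
[3] max(25, 30) = 30 — holds.
[4] T − P = 25 − 30 = -5 — holds.
[5] Q = 17 > 14, so we need S ≤ 27; S = 27 ≤ 27 — holds.
[6] values 17, 22, 30 are pairwise distinct — holds.
[7] S = 27, Q = 17; 27 > 17 — holds.
[8] Q = 17, T = 25; 17 ≤ 25 — holds.
[9] Q = 17 lies in [14, 20] — holds.
[10] T = 25 > 23, so we need S ≤ 30; S = 27 ≤ 30 — holds.
[11] Q = 17, T = 25; distinct — holds.

Constraint 2 is violated.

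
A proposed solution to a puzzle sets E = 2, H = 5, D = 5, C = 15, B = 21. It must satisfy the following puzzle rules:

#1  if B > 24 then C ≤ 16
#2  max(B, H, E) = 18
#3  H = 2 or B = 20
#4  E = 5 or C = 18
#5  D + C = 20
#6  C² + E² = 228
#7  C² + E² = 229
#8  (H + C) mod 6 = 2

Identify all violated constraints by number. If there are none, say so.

Violated: 2, 3, 4, 6.

#1 B = 21, not > 24; antecedent false, conditional vacuously true — satisfied.
#2 max(21, 5, 2) = 21, not 18 — violated.
#3 H = 5 ≠ 2 and B = 21 ≠ 20; both disjuncts false — violated.
#4 E = 2 ≠ 5 and C = 15 ≠ 18; both disjuncts false — violated.
#5 D + C = 5 + 15 = 20 — satisfied.
#6 C² + E² = 15² + 2² = 225 + 4 = 229, not 228 — violated.
#7 C² + E² = 15² + 2² = 225 + 4 = 229 — satisfied.
#8 H + C = 20; 20 mod 6 = 2 — satisfied.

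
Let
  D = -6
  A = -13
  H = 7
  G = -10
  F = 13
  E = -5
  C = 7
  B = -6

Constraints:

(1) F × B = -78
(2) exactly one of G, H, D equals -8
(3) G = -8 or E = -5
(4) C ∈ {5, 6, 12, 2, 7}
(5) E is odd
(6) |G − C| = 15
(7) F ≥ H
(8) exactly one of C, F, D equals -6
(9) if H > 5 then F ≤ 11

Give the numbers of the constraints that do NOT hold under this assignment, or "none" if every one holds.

No — constraints 2, 6, and 9 are not satisfied.

(1) F × B = 13 × (-6) = -78  yes
(2) G=-10, H=7, D=-6; 0 of them equal -8, not exactly one  no
(3) G = -10 ≠ -8, but E = -5 = -5 (second disjunct)  yes
(4) C = 7 is in {5, 6, 12, 2, 7}  yes
(5) E = -5 is odd  yes
(6) |-10 − 7| = 17, not 15  no
(7) F = 13, H = 7; 13 ≥ 7  yes
(8) C=7, F=13, D=-6; 1 of them equals -6  yes
(9) H = 7 > 5, so we need F ≤ 11; but F = 13 > 11  no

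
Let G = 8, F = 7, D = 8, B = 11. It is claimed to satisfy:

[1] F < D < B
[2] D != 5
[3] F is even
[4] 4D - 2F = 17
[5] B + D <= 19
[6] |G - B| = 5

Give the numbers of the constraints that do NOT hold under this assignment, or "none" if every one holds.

Constraints 3, 4, 6 are violated.

[1] values 7 < 8 < 11 — OK.
[2] D = 8, and 8 ≠ 5 — OK.
[3] F = 7 is odd — violated.
[4] 4D - 2F = 4(8) - 2(7) = 18, not 17 — violated.
[5] B + D = 11 + 8 = 19; 19 ≤ 19 — OK.
[6] |8 - 11| = 3, not 5 — violated.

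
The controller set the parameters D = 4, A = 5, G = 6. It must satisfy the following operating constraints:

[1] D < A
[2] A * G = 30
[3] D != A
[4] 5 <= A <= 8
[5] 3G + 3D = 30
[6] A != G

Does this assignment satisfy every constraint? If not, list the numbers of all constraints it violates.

None — every constraint holds.

[1] D = 4, A = 5; 4 < 5  OK
[2] A * G = 5 * 6 = 30  OK
[3] D = 4, A = 5; distinct  OK
[4] A = 5 lies in [5, 8]  OK
[5] 3G + 3D = 3(6) + 3(4) = 30  OK
[6] A = 5, G = 6; distinct  OK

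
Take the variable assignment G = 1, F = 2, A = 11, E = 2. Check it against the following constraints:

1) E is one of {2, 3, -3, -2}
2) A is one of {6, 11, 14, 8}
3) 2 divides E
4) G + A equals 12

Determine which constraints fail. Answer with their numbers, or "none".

1) E = 2 is in {2, 3, -3, -2} — holds.
2) A = 11 is in {6, 11, 14, 8} — holds.
3) 2 / 2 = 1, so 2 divides 2 — holds.
4) G + A = 1 + 11 = 12 — holds.

Yes — all constraints hold.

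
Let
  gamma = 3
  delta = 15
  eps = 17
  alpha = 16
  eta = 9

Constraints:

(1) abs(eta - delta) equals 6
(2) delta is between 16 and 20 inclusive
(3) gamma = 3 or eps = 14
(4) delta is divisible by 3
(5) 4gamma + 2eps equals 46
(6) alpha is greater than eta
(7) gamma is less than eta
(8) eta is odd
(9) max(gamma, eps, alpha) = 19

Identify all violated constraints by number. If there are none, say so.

Constraints 2, 9 are violated.

(1) abs(9 - 15) = 6 — holds.
(2) delta = 15 is outside [16, 20] — does not hold.
(3) gamma = 3 = 3 (first disjunct) — holds.
(4) 15 / 3 = 5, so 3 divides 15 — holds.
(5) 4gamma + 2eps = 4(3) + 2(17) = 46 — holds.
(6) alpha = 16, eta = 9; 16 > 9 — holds.
(7) gamma = 3, eta = 9; 3 < 9 — holds.
(8) eta = 9 is odd — holds.
(9) max(3, 17, 16) = 17, not 19 — does not hold.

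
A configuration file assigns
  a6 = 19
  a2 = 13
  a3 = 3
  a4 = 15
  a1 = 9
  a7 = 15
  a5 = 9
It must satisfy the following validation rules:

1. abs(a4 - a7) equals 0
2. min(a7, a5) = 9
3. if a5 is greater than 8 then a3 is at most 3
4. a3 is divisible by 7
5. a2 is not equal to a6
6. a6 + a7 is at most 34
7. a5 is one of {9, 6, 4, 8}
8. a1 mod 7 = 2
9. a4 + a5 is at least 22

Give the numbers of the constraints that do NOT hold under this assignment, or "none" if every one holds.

1. abs(15 - 15) = 0  OK
2. min(15, 9) = 9  OK
3. a5 = 9 > 8, so we need a3 ≤ 3; a3 = 3 ≤ 3  OK
4. 3 = 7*0 + 3, so 7 does not divide 3  FAIL
5. a2 = 13, a6 = 19; distinct  OK
6. a6 + a7 = 19 + 15 = 34; 34 ≤ 34  OK
7. a5 = 9 is in {9, 6, 4, 8}  OK
8. 9 mod 7 = 2  OK
9. a4 + a5 = 15 + 9 = 24; 24 ≥ 22  OK

Violated: 4.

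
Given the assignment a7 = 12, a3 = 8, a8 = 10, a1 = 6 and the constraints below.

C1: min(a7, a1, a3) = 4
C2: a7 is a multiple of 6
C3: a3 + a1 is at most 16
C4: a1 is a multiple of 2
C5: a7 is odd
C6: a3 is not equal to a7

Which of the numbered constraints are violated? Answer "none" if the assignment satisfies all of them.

C1: min(12, 6, 8) = 6, not 4  ✗
C2: 12 / 6 = 2, so 6 divides 12  ✓
C3: a3 + a1 = 8 + 6 = 14; 14 ≤ 16  ✓
C4: 6 / 2 = 3, so 2 divides 6  ✓
C5: a7 = 12 is even  ✗
C6: a3 = 8, a7 = 12; distinct  ✓

The assignment fails constraints 1, 5.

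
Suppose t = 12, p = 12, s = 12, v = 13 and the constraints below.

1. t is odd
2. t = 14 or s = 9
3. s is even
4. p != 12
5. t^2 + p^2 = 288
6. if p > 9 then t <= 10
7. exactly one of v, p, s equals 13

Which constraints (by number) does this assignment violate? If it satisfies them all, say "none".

1. t = 12 is even — violated.
2. t = 12 ≠ 14 and s = 12 ≠ 9; both disjuncts false — violated.
3. s = 12 is even — satisfied.
4. p = 12, but 12 is required to differ — violated.
5. t^2 + p^2 = 12^2 + 12^2 = 144 + 144 = 288 — satisfied.
6. p = 12 > 9, so we need t ≤ 10; but t = 12 > 10 — violated.
7. v=13, p=12, s=12; 1 of them equals 13 — satisfied.

Constraints 1, 2, 4, and 6 do not hold.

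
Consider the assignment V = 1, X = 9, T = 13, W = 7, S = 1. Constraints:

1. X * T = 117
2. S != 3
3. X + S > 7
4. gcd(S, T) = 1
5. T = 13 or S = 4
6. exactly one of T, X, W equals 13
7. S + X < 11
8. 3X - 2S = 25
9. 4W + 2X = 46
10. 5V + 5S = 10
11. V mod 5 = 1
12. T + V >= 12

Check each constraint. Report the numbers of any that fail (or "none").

1. X * T = 9 * 13 = 117  yes
2. S = 1, and 1 ≠ 3  yes
3. X + S = 9 + 1 = 10; 10 > 7  yes
4. gcd(1, 13) = 1  yes
5. T = 13 = 13 (first disjunct)  yes
6. T=13, X=9, W=7; 1 of them equals 13  yes
7. S + X = 1 + 9 = 10; 10 < 11  yes
8. 3X - 2S = 3(9) - 2(1) = 25  yes
9. 4W + 2X = 4(7) + 2(9) = 46  yes
10. 5V + 5S = 5(1) + 5(1) = 10  yes
11. 1 mod 5 = 1  yes
12. T + V = 13 + 1 = 14; 14 ≥ 12  yes

No violations.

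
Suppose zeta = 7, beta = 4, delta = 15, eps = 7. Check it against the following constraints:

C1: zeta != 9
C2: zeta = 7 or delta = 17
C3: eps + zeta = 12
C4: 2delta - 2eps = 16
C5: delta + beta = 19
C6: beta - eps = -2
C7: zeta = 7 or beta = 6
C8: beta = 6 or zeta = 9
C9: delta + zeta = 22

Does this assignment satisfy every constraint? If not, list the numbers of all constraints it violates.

C1: zeta = 7, and 7 ≠ 9 — holds.
C2: zeta = 7 = 7 (first disjunct) — holds.
C3: eps + zeta = 7 + 7 = 14, not 12 — does not hold.
C4: 2delta - 2eps = 2(15) - 2(7) = 16 — holds.
C5: delta + beta = 15 + 4 = 19 — holds.
C6: beta - eps = 4 - 7 = -3, not -2 — does not hold.
C7: zeta = 7 = 7 (first disjunct) — holds.
C8: beta = 4 ≠ 6 and zeta = 7 ≠ 9; both disjuncts false — does not hold.
C9: delta + zeta = 15 + 7 = 22 — holds.

No — constraints 3, 6, and 8 are not satisfied.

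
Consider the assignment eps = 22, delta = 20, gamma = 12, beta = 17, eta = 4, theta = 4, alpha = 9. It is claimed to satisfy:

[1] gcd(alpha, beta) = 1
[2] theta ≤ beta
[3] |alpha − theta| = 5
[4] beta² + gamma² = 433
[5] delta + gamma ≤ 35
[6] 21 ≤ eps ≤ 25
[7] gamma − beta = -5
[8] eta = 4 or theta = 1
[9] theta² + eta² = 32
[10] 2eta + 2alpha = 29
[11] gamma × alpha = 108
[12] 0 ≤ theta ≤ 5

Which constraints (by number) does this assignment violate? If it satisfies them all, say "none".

The assignment fails constraint 10.

[1] gcd(9, 17) = 1  yes
[2] theta = 4, beta = 17; 4 ≤ 17  yes
[3] |9 − 4| = 5  yes
[4] beta² + gamma² = 17² + 12² = 289 + 144 = 433  yes
[5] delta + gamma = 20 + 12 = 32; 32 ≤ 35  yes
[6] eps = 22 lies in [21, 25]  yes
[7] gamma − beta = 12 − 17 = -5  yes
[8] eta = 4 = 4 (first disjunct)  yes
[9] theta² + eta² = 4² + 4² = 16 + 16 = 32  yes
[10] 2eta + 2alpha = 2(4) + 2(9) = 26, not 29  no
[11] gamma × alpha = 12 × 9 = 108  yes
[12] theta = 4 lies in [0, 5]  yes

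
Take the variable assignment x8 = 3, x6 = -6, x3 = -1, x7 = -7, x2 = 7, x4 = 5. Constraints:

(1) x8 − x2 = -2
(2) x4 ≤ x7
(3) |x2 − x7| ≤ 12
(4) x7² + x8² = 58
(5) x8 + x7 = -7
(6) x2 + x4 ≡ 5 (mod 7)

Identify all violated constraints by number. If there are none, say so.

The assignment fails constraints 1, 2, 3, and 5.

(1) x8 − x2 = 3 − 7 = -4, not -2 — does not hold.
(2) x4 = 5, x7 = -7; 5 > -7 (want ≤) — does not hold.
(3) |7 − (-7)| = 14; 14 > 12, exceeds bound 12 — does not hold.
(4) x7² + x8² = (-7)² + 3² = 49 + 9 = 58 — holds.
(5) x8 + x7 = 3 + (-7) = -4, not -7 — does not hold.
(6) x2 + x4 = 12; 12 mod 7 = 5 — holds.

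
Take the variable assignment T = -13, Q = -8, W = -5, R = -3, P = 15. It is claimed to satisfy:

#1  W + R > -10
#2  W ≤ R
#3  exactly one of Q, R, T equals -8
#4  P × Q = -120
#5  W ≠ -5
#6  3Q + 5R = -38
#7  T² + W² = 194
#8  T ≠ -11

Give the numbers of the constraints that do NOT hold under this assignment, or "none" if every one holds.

#1 W + R = -5 + (-3) = -8; -8 > -10  ✓
#2 W = -5, R = -3; -5 ≤ -3  ✓
#3 Q=-8, R=-3, T=-13; 1 of them equals -8  ✓
#4 P × Q = 15 × (-8) = -120  ✓
#5 W = -5, but -5 is required to differ  ✗
#6 3Q + 5R = 3(-8) + 5(-3) = -39, not -38  ✗
#7 T² + W² = (-13)² + (-5)² = 169 + 25 = 194  ✓
#8 T = -13, and -13 ≠ -11  ✓

No — constraints 5 and 6 are not satisfied.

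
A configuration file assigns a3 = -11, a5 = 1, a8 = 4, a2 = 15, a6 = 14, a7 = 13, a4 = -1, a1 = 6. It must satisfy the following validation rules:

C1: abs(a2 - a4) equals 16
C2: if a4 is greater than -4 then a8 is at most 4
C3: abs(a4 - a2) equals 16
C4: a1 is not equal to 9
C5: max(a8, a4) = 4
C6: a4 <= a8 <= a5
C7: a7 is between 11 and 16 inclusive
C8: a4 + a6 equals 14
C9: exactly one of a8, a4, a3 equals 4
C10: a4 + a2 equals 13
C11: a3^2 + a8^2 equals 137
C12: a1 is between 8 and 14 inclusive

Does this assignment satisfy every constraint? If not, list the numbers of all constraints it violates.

Constraints 6, 8, 10, 12 do not hold.

C1: abs(15 - (-1)) = 16  holds
C2: a4 = -1 > -4, so we need a8 ≤ 4; a8 = 4 ≤ 4  holds
C3: abs(-1 - 15) = 16  holds
C4: a1 = 6, and 6 ≠ 9  holds
C5: max(4, -1) = 4  holds
C6: values -1, 4, 1; a8 = 4 is not <= a5 = 1  fails
C7: a7 = 13 lies in [11, 16]  holds
C8: a4 + a6 = -1 + 14 = 13, not 14  fails
C9: a8=4, a4=-1, a3=-11; 1 of them equals 4  holds
C10: a4 + a2 = -1 + 15 = 14, not 13  fails
C11: a3^2 + a8^2 = (-11)^2 + 4^2 = 121 + 16 = 137  holds
C12: a1 = 6 is outside [8, 14]  fails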